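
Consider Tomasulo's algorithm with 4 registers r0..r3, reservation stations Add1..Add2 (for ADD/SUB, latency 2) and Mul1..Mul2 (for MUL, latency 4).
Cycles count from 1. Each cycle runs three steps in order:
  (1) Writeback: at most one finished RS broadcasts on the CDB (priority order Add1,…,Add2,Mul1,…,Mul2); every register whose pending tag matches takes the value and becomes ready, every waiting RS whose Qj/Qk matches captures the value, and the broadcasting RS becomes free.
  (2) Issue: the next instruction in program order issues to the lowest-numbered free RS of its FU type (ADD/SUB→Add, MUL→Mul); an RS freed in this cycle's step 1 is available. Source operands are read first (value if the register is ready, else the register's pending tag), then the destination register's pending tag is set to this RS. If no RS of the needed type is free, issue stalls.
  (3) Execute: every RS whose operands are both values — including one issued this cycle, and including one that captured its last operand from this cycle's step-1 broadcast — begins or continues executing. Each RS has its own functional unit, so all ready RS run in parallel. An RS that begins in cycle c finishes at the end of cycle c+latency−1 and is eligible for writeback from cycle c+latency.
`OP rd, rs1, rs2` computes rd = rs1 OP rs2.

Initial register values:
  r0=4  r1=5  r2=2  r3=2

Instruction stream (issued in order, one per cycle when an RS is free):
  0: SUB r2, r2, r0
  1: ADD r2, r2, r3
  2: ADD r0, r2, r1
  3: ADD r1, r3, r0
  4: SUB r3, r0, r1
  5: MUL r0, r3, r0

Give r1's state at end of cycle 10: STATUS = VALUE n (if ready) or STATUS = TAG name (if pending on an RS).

STATUS = VALUE 7

c1: issue SUB r2<-Add1 | r0:4,r1:5,r2:Add1,r3:2
c2: issue ADD r2<-Add2 | r0:4,r1:5,r2:Add2,r3:2
c3: CDB Add1=-2; issue ADD r0<-Add1 | r0:Add1,r1:5,r2:Add2,r3:2
c4: stall | r0:Add1,r1:5,r2:Add2,r3:2
c5: CDB Add2=0; issue ADD r1<-Add2 | r0:Add1,r1:Add2,r2:0,r3:2
c6: stall | r0:Add1,r1:Add2,r2:0,r3:2
c7: CDB Add1=5; issue SUB r3<-Add1 | r0:5,r1:Add2,r2:0,r3:Add1
c8: issue MUL r0<-Mul1 | r0:Mul1,r1:Add2,r2:0,r3:Add1
c9: CDB Add2=7 | r0:Mul1,r1:7,r2:0,r3:Add1
c10: - | r0:Mul1,r1:7,r2:0,r3:Add1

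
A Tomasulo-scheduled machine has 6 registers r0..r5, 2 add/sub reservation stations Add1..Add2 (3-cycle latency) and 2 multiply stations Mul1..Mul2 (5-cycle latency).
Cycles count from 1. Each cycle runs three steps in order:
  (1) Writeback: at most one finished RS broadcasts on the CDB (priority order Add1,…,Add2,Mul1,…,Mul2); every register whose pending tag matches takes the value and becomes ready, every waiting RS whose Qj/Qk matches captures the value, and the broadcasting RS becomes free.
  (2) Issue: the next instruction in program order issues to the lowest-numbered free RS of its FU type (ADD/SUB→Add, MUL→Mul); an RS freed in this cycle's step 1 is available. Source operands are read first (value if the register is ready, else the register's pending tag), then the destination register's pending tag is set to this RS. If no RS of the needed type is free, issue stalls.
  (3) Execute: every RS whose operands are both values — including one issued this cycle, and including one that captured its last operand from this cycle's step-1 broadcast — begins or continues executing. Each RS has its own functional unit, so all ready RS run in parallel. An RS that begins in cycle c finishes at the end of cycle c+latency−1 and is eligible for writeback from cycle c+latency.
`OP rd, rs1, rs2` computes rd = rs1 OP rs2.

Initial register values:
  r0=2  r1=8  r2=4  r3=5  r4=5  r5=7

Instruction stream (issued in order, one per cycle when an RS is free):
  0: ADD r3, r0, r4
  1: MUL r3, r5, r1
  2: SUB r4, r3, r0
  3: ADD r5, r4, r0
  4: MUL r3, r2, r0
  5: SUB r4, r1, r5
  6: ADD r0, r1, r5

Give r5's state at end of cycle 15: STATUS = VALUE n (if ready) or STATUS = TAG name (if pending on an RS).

c1: issue ADD r3<-Add1 | r0:2,r1:8,r2:4,r3:Add1,r4:5,r5:7
c2: issue MUL r3<-Mul1 | r0:2,r1:8,r2:4,r3:Mul1,r4:5,r5:7
c3: issue SUB r4<-Add2 | r0:2,r1:8,r2:4,r3:Mul1,r4:Add2,r5:7
c4: CDB Add1=7; issue ADD r5<-Add1 | r0:2,r1:8,r2:4,r3:Mul1,r4:Add2,r5:Add1
c5: issue MUL r3<-Mul2 | r0:2,r1:8,r2:4,r3:Mul2,r4:Add2,r5:Add1
c6: stall | r0:2,r1:8,r2:4,r3:Mul2,r4:Add2,r5:Add1
c7: CDB Mul1=56; stall | r0:2,r1:8,r2:4,r3:Mul2,r4:Add2,r5:Add1
c8: stall | r0:2,r1:8,r2:4,r3:Mul2,r4:Add2,r5:Add1
c9: stall | r0:2,r1:8,r2:4,r3:Mul2,r4:Add2,r5:Add1
c10: CDB Add2=54; issue SUB r4<-Add2 | r0:2,r1:8,r2:4,r3:Mul2,r4:Add2,r5:Add1
c11: CDB Mul2=8; stall | r0:2,r1:8,r2:4,r3:8,r4:Add2,r5:Add1
c12: stall | r0:2,r1:8,r2:4,r3:8,r4:Add2,r5:Add1
c13: CDB Add1=56; issue ADD r0<-Add1 | r0:Add1,r1:8,r2:4,r3:8,r4:Add2,r5:56
c14: - | r0:Add1,r1:8,r2:4,r3:8,r4:Add2,r5:56
c15: - | r0:Add1,r1:8,r2:4,r3:8,r4:Add2,r5:56

STATUS = VALUE 56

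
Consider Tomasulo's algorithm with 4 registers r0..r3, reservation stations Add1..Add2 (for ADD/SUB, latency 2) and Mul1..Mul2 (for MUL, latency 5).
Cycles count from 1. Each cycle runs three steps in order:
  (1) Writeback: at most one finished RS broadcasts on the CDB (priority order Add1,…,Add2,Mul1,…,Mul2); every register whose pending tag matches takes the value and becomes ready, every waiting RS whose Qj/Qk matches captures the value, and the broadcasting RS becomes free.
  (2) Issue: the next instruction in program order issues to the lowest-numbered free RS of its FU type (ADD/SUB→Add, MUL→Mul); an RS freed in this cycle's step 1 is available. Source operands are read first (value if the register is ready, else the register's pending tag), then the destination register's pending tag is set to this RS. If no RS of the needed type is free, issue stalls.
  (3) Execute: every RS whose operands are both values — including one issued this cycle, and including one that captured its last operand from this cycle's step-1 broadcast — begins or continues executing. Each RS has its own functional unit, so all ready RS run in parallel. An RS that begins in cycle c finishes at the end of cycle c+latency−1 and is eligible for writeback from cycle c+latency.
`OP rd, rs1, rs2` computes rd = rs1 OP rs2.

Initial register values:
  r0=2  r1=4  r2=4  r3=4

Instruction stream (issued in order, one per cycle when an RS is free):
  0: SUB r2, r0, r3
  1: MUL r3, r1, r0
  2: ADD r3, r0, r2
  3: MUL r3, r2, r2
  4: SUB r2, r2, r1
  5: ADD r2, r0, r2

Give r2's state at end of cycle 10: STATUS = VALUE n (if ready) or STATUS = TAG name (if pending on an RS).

STATUS = VALUE -4

c1: issue SUB r2<-Add1 | r0:2,r1:4,r2:Add1,r3:4
c2: issue MUL r3<-Mul1 | r0:2,r1:4,r2:Add1,r3:Mul1
c3: CDB Add1=-2; issue ADD r3<-Add1 | r0:2,r1:4,r2:-2,r3:Add1
c4: issue MUL r3<-Mul2 | r0:2,r1:4,r2:-2,r3:Mul2
c5: CDB Add1=0; issue SUB r2<-Add1 | r0:2,r1:4,r2:Add1,r3:Mul2
c6: issue ADD r2<-Add2 | r0:2,r1:4,r2:Add2,r3:Mul2
c7: CDB Add1=-6 | r0:2,r1:4,r2:Add2,r3:Mul2
c8: CDB Mul1=8 | r0:2,r1:4,r2:Add2,r3:Mul2
c9: CDB Add2=-4 | r0:2,r1:4,r2:-4,r3:Mul2
c10: CDB Mul2=4 | r0:2,r1:4,r2:-4,r3:4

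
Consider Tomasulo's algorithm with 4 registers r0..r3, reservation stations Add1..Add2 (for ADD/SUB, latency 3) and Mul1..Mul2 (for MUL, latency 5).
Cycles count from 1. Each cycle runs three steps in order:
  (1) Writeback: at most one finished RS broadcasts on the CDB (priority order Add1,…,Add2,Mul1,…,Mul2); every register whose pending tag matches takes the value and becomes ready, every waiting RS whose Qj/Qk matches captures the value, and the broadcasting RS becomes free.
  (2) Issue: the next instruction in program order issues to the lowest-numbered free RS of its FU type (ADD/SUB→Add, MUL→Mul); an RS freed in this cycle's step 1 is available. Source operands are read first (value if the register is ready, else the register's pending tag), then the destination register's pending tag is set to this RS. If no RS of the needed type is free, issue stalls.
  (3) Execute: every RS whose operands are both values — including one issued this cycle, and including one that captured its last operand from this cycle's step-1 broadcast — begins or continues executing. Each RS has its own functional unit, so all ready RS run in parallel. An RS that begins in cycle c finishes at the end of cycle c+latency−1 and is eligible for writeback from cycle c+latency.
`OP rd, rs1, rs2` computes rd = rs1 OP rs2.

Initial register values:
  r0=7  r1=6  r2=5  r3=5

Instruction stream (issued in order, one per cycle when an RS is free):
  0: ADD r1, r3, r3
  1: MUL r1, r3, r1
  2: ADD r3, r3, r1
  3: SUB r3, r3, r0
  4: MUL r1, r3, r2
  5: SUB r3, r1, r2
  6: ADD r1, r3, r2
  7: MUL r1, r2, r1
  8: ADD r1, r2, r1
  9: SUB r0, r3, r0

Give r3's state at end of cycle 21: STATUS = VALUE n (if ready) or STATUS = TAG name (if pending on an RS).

cycle 1: issue ADD r1<-Add1 // r0:7,r1:Add1,r2:5,r3:5
cycle 2: issue MUL r1<-Mul1 // r0:7,r1:Mul1,r2:5,r3:5
cycle 3: issue ADD r3<-Add2 // r0:7,r1:Mul1,r2:5,r3:Add2
cycle 4: CDB Add1=10; issue SUB r3<-Add1 // r0:7,r1:Mul1,r2:5,r3:Add1
cycle 5: issue MUL r1<-Mul2 // r0:7,r1:Mul2,r2:5,r3:Add1
cycle 6: stall // r0:7,r1:Mul2,r2:5,r3:Add1
cycle 7: stall // r0:7,r1:Mul2,r2:5,r3:Add1
cycle 8: stall // r0:7,r1:Mul2,r2:5,r3:Add1
cycle 9: CDB Mul1=50; stall // r0:7,r1:Mul2,r2:5,r3:Add1
cycle 10: stall // r0:7,r1:Mul2,r2:5,r3:Add1
cycle 11: stall // r0:7,r1:Mul2,r2:5,r3:Add1
cycle 12: CDB Add2=55; issue SUB r3<-Add2 // r0:7,r1:Mul2,r2:5,r3:Add2
cycle 13: stall // r0:7,r1:Mul2,r2:5,r3:Add2
cycle 14: stall // r0:7,r1:Mul2,r2:5,r3:Add2
cycle 15: CDB Add1=48; issue ADD r1<-Add1 // r0:7,r1:Add1,r2:5,r3:Add2
cycle 16: issue MUL r1<-Mul1 // r0:7,r1:Mul1,r2:5,r3:Add2
cycle 17: stall // r0:7,r1:Mul1,r2:5,r3:Add2
cycle 18: stall // r0:7,r1:Mul1,r2:5,r3:Add2
cycle 19: stall // r0:7,r1:Mul1,r2:5,r3:Add2
cycle 20: CDB Mul2=240; stall // r0:7,r1:Mul1,r2:5,r3:Add2
cycle 21: stall // r0:7,r1:Mul1,r2:5,r3:Add2

STATUS = TAG Add2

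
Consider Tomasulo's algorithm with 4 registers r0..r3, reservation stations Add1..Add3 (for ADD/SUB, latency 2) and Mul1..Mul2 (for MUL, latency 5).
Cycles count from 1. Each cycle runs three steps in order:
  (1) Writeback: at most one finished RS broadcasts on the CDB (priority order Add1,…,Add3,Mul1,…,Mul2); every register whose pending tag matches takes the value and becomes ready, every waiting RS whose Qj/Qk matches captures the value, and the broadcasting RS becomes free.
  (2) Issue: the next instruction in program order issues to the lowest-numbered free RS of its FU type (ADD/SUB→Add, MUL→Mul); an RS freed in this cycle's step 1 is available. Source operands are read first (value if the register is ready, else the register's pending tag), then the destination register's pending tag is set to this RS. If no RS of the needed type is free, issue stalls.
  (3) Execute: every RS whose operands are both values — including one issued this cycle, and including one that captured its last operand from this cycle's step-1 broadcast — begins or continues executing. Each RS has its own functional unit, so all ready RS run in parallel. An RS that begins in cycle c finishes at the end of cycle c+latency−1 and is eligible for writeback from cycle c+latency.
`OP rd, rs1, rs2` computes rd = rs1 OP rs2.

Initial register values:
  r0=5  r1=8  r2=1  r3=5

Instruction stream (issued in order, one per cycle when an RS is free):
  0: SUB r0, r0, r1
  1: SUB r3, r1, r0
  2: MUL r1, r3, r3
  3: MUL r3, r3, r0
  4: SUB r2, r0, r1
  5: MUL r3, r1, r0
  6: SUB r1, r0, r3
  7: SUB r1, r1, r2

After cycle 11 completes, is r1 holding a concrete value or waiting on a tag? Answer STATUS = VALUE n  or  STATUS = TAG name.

c1: issue SUB r0<-Add1 | r0:Add1,r1:8,r2:1,r3:5
c2: issue SUB r3<-Add2 | r0:Add1,r1:8,r2:1,r3:Add2
c3: CDB Add1=-3; issue MUL r1<-Mul1 | r0:-3,r1:Mul1,r2:1,r3:Add2
c4: issue MUL r3<-Mul2 | r0:-3,r1:Mul1,r2:1,r3:Mul2
c5: CDB Add2=11; issue SUB r2<-Add1 | r0:-3,r1:Mul1,r2:Add1,r3:Mul2
c6: stall | r0:-3,r1:Mul1,r2:Add1,r3:Mul2
c7: stall | r0:-3,r1:Mul1,r2:Add1,r3:Mul2
c8: stall | r0:-3,r1:Mul1,r2:Add1,r3:Mul2
c9: stall | r0:-3,r1:Mul1,r2:Add1,r3:Mul2
c10: CDB Mul1=121; issue MUL r3<-Mul1 | r0:-3,r1:121,r2:Add1,r3:Mul1
c11: CDB Mul2=-33; issue SUB r1<-Add2 | r0:-3,r1:Add2,r2:Add1,r3:Mul1

STATUS = TAG Add2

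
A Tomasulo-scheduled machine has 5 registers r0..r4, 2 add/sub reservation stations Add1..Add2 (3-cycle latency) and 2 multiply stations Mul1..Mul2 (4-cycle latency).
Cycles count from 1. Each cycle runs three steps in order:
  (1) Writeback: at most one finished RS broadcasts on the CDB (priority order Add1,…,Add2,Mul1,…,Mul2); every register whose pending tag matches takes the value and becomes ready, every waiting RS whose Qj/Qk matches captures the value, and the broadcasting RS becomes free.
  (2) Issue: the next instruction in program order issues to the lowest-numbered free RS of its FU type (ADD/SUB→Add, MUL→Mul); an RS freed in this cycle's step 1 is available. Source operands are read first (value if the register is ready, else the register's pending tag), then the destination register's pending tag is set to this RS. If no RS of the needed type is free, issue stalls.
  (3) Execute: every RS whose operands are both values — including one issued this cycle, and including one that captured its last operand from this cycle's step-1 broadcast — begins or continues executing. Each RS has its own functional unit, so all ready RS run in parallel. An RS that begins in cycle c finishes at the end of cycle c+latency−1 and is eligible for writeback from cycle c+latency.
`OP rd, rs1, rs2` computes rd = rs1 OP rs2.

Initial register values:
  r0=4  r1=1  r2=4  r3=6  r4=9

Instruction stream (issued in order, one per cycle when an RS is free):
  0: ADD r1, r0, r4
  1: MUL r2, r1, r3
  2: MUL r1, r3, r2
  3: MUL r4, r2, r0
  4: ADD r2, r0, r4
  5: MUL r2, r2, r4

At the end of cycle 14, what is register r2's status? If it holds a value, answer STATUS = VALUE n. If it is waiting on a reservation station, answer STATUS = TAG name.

cycle 1: issue ADD r1<-Add1 // r0:4,r1:Add1,r2:4,r3:6,r4:9
cycle 2: issue MUL r2<-Mul1 // r0:4,r1:Add1,r2:Mul1,r3:6,r4:9
cycle 3: issue MUL r1<-Mul2 // r0:4,r1:Mul2,r2:Mul1,r3:6,r4:9
cycle 4: CDB Add1=13; stall // r0:4,r1:Mul2,r2:Mul1,r3:6,r4:9
cycle 5: stall // r0:4,r1:Mul2,r2:Mul1,r3:6,r4:9
cycle 6: stall // r0:4,r1:Mul2,r2:Mul1,r3:6,r4:9
cycle 7: stall // r0:4,r1:Mul2,r2:Mul1,r3:6,r4:9
cycle 8: CDB Mul1=78; issue MUL r4<-Mul1 // r0:4,r1:Mul2,r2:78,r3:6,r4:Mul1
cycle 9: issue ADD r2<-Add1 // r0:4,r1:Mul2,r2:Add1,r3:6,r4:Mul1
cycle 10: stall // r0:4,r1:Mul2,r2:Add1,r3:6,r4:Mul1
cycle 11: stall // r0:4,r1:Mul2,r2:Add1,r3:6,r4:Mul1
cycle 12: CDB Mul1=312; issue MUL r2<-Mul1 // r0:4,r1:Mul2,r2:Mul1,r3:6,r4:312
cycle 13: CDB Mul2=468 // r0:4,r1:468,r2:Mul1,r3:6,r4:312
cycle 14: - // r0:4,r1:468,r2:Mul1,r3:6,r4:312

STATUS = TAG Mul1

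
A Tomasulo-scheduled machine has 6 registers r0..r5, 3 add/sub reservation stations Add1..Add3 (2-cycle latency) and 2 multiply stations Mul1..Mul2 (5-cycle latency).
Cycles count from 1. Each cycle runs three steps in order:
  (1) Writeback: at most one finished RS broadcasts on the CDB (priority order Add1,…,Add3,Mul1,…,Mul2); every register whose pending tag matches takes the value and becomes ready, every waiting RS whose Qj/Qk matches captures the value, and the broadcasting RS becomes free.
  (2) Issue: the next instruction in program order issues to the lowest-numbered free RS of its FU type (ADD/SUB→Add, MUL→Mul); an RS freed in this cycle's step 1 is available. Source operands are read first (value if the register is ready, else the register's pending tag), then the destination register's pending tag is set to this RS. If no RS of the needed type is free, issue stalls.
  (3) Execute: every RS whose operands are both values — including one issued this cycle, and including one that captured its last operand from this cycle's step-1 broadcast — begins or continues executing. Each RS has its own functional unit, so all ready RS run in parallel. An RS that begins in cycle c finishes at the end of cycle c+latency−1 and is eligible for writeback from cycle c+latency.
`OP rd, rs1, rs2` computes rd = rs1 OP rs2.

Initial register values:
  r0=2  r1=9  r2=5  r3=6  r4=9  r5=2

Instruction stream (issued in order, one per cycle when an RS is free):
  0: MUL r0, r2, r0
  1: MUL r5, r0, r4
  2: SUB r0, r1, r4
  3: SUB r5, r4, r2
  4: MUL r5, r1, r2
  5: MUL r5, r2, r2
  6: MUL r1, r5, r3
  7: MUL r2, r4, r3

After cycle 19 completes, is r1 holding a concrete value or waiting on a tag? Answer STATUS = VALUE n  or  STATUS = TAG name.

cycle 1: issue MUL r0<-Mul1 // r0:Mul1,r1:9,r2:5,r3:6,r4:9,r5:2
cycle 2: issue MUL r5<-Mul2 // r0:Mul1,r1:9,r2:5,r3:6,r4:9,r5:Mul2
cycle 3: issue SUB r0<-Add1 // r0:Add1,r1:9,r2:5,r3:6,r4:9,r5:Mul2
cycle 4: issue SUB r5<-Add2 // r0:Add1,r1:9,r2:5,r3:6,r4:9,r5:Add2
cycle 5: CDB Add1=0; stall // r0:0,r1:9,r2:5,r3:6,r4:9,r5:Add2
cycle 6: CDB Add2=4; stall // r0:0,r1:9,r2:5,r3:6,r4:9,r5:4
cycle 7: CDB Mul1=10; issue MUL r5<-Mul1 // r0:0,r1:9,r2:5,r3:6,r4:9,r5:Mul1
cycle 8: stall // r0:0,r1:9,r2:5,r3:6,r4:9,r5:Mul1
cycle 9: stall // r0:0,r1:9,r2:5,r3:6,r4:9,r5:Mul1
cycle 10: stall // r0:0,r1:9,r2:5,r3:6,r4:9,r5:Mul1
cycle 11: stall // r0:0,r1:9,r2:5,r3:6,r4:9,r5:Mul1
cycle 12: CDB Mul1=45; issue MUL r5<-Mul1 // r0:0,r1:9,r2:5,r3:6,r4:9,r5:Mul1
cycle 13: CDB Mul2=90; issue MUL r1<-Mul2 // r0:0,r1:Mul2,r2:5,r3:6,r4:9,r5:Mul1
cycle 14: stall // r0:0,r1:Mul2,r2:5,r3:6,r4:9,r5:Mul1
cycle 15: stall // r0:0,r1:Mul2,r2:5,r3:6,r4:9,r5:Mul1
cycle 16: stall // r0:0,r1:Mul2,r2:5,r3:6,r4:9,r5:Mul1
cycle 17: CDB Mul1=25; issue MUL r2<-Mul1 // r0:0,r1:Mul2,r2:Mul1,r3:6,r4:9,r5:25
cycle 18: - // r0:0,r1:Mul2,r2:Mul1,r3:6,r4:9,r5:25
cycle 19: - // r0:0,r1:Mul2,r2:Mul1,r3:6,r4:9,r5:25

STATUS = TAG Mul2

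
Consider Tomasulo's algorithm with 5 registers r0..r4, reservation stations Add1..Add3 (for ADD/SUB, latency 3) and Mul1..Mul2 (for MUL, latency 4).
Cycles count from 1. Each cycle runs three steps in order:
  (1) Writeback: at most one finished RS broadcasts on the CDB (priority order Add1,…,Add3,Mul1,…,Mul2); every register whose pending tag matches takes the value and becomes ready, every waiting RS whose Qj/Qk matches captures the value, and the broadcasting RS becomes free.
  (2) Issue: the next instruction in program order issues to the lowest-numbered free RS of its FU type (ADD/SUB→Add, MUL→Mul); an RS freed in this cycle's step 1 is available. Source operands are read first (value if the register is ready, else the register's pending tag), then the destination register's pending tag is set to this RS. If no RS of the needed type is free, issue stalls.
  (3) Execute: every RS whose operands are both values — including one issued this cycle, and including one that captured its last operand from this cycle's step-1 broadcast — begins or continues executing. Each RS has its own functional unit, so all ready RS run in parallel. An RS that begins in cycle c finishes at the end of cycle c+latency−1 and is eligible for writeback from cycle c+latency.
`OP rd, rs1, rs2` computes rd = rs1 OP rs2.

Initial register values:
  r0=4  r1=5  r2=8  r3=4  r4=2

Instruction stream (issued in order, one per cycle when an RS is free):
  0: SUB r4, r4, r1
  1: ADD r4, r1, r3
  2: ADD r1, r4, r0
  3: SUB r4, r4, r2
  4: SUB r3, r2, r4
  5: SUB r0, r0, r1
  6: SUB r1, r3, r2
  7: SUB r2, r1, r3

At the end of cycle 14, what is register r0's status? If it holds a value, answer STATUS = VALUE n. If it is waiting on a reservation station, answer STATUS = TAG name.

STATUS = VALUE -9

cycle 1: issue SUB r4<-Add1 // r0:4,r1:5,r2:8,r3:4,r4:Add1
cycle 2: issue ADD r4<-Add2 // r0:4,r1:5,r2:8,r3:4,r4:Add2
cycle 3: issue ADD r1<-Add3 // r0:4,r1:Add3,r2:8,r3:4,r4:Add2
cycle 4: CDB Add1=-3; issue SUB r4<-Add1 // r0:4,r1:Add3,r2:8,r3:4,r4:Add1
cycle 5: CDB Add2=9; issue SUB r3<-Add2 // r0:4,r1:Add3,r2:8,r3:Add2,r4:Add1
cycle 6: stall // r0:4,r1:Add3,r2:8,r3:Add2,r4:Add1
cycle 7: stall // r0:4,r1:Add3,r2:8,r3:Add2,r4:Add1
cycle 8: CDB Add1=1; issue SUB r0<-Add1 // r0:Add1,r1:Add3,r2:8,r3:Add2,r4:1
cycle 9: CDB Add3=13; issue SUB r1<-Add3 // r0:Add1,r1:Add3,r2:8,r3:Add2,r4:1
cycle 10: stall // r0:Add1,r1:Add3,r2:8,r3:Add2,r4:1
cycle 11: CDB Add2=7; issue SUB r2<-Add2 // r0:Add1,r1:Add3,r2:Add2,r3:7,r4:1
cycle 12: CDB Add1=-9 // r0:-9,r1:Add3,r2:Add2,r3:7,r4:1
cycle 13: - // r0:-9,r1:Add3,r2:Add2,r3:7,r4:1
cycle 14: CDB Add3=-1 // r0:-9,r1:-1,r2:Add2,r3:7,r4:1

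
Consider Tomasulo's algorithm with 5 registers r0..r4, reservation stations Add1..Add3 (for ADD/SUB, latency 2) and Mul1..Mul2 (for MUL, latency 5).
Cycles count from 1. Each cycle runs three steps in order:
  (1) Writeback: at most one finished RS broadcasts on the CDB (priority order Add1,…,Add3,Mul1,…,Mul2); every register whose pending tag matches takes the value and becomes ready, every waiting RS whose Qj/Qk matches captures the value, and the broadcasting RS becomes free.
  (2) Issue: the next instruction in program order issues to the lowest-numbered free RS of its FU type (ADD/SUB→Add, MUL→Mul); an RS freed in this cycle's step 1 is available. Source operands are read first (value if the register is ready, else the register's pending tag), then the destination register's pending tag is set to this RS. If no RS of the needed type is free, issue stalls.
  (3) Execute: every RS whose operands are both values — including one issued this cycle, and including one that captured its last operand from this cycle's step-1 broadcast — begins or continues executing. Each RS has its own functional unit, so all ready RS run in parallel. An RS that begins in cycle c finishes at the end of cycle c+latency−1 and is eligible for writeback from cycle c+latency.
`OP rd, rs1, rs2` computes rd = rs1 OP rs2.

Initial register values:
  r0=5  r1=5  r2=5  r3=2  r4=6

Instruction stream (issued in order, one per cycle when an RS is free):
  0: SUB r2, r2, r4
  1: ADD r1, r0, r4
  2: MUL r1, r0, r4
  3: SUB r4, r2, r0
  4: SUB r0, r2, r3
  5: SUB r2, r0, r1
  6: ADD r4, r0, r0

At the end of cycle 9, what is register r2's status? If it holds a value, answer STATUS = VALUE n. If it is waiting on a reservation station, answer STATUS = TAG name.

  c1: issue SUB r2<-Add1  regs: r0:5,r1:5,r2:Add1,r3:2,r4:6
  c2: issue ADD r1<-Add2  regs: r0:5,r1:Add2,r2:Add1,r3:2,r4:6
  c3: CDB Add1=-1; issue MUL r1<-Mul1  regs: r0:5,r1:Mul1,r2:-1,r3:2,r4:6
  c4: CDB Add2=11; issue SUB r4<-Add1  regs: r0:5,r1:Mul1,r2:-1,r3:2,r4:Add1
  c5: issue SUB r0<-Add2  regs: r0:Add2,r1:Mul1,r2:-1,r3:2,r4:Add1
  c6: CDB Add1=-6; issue SUB r2<-Add1  regs: r0:Add2,r1:Mul1,r2:Add1,r3:2,r4:-6
  c7: CDB Add2=-3; issue ADD r4<-Add2  regs: r0:-3,r1:Mul1,r2:Add1,r3:2,r4:Add2
  c8: CDB Mul1=30  regs: r0:-3,r1:30,r2:Add1,r3:2,r4:Add2
  c9: CDB Add2=-6  regs: r0:-3,r1:30,r2:Add1,r3:2,r4:-6

STATUS = TAG Add1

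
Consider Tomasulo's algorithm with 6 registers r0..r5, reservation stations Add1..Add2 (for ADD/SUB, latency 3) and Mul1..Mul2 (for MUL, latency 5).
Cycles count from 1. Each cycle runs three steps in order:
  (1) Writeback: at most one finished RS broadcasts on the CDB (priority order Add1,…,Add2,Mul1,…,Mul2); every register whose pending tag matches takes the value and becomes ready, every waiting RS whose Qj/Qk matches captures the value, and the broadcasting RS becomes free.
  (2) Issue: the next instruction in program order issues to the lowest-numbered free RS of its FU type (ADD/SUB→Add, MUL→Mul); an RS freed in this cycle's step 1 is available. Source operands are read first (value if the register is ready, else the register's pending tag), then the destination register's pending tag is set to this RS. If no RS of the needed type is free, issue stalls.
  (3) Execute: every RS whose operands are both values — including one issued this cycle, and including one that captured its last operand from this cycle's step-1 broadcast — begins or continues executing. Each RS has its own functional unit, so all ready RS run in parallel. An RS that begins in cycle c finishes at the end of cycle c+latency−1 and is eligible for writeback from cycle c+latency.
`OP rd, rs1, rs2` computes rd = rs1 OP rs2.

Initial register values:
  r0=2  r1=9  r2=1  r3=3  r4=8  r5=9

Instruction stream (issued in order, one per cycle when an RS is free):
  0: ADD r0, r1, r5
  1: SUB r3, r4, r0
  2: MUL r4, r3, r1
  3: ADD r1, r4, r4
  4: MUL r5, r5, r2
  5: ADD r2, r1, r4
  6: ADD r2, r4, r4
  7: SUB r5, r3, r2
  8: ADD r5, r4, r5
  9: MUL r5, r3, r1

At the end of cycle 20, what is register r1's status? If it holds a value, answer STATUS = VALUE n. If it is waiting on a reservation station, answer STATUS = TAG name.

  c1: issue ADD r0<-Add1  regs: r0:Add1,r1:9,r2:1,r3:3,r4:8,r5:9
  c2: issue SUB r3<-Add2  regs: r0:Add1,r1:9,r2:1,r3:Add2,r4:8,r5:9
  c3: issue MUL r4<-Mul1  regs: r0:Add1,r1:9,r2:1,r3:Add2,r4:Mul1,r5:9
  c4: CDB Add1=18; issue ADD r1<-Add1  regs: r0:18,r1:Add1,r2:1,r3:Add2,r4:Mul1,r5:9
  c5: issue MUL r5<-Mul2  regs: r0:18,r1:Add1,r2:1,r3:Add2,r4:Mul1,r5:Mul2
  c6: stall  regs: r0:18,r1:Add1,r2:1,r3:Add2,r4:Mul1,r5:Mul2
  c7: CDB Add2=-10; issue ADD r2<-Add2  regs: r0:18,r1:Add1,r2:Add2,r3:-10,r4:Mul1,r5:Mul2
  c8: stall  regs: r0:18,r1:Add1,r2:Add2,r3:-10,r4:Mul1,r5:Mul2
  c9: stall  regs: r0:18,r1:Add1,r2:Add2,r3:-10,r4:Mul1,r5:Mul2
  c10: CDB Mul2=9; stall  regs: r0:18,r1:Add1,r2:Add2,r3:-10,r4:Mul1,r5:9
  c11: stall  regs: r0:18,r1:Add1,r2:Add2,r3:-10,r4:Mul1,r5:9
  c12: CDB Mul1=-90; stall  regs: r0:18,r1:Add1,r2:Add2,r3:-10,r4:-90,r5:9
  c13: stall  regs: r0:18,r1:Add1,r2:Add2,r3:-10,r4:-90,r5:9
  c14: stall  regs: r0:18,r1:Add1,r2:Add2,r3:-10,r4:-90,r5:9
  c15: CDB Add1=-180; issue ADD r2<-Add1  regs: r0:18,r1:-180,r2:Add1,r3:-10,r4:-90,r5:9
  c16: stall  regs: r0:18,r1:-180,r2:Add1,r3:-10,r4:-90,r5:9
  c17: stall  regs: r0:18,r1:-180,r2:Add1,r3:-10,r4:-90,r5:9
  c18: CDB Add1=-180; issue SUB r5<-Add1  regs: r0:18,r1:-180,r2:-180,r3:-10,r4:-90,r5:Add1
  c19: CDB Add2=-270; issue ADD r5<-Add2  regs: r0:18,r1:-180,r2:-180,r3:-10,r4:-90,r5:Add2
  c20: issue MUL r5<-Mul1  regs: r0:18,r1:-180,r2:-180,r3:-10,r4:-90,r5:Mul1

STATUS = VALUE -180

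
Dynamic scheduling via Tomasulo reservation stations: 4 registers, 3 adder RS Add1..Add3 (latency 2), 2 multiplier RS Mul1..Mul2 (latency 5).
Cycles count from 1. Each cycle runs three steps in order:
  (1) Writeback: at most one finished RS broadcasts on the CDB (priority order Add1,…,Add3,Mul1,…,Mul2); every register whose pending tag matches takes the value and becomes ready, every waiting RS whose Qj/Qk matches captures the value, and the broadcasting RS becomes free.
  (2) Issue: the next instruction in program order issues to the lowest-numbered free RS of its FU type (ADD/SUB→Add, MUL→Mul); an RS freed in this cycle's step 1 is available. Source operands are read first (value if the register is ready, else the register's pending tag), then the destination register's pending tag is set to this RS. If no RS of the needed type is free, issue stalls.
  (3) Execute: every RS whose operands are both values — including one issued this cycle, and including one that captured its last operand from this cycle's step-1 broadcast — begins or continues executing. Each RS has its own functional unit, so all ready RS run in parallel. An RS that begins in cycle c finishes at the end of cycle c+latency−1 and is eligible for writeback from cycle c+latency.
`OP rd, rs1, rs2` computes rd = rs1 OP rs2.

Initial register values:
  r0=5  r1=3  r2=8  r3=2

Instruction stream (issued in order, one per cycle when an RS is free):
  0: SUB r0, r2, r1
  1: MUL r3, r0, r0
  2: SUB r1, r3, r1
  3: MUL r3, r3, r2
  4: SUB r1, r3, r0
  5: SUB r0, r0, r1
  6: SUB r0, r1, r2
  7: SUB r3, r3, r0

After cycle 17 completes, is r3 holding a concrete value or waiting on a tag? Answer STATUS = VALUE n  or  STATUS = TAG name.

  c1: issue SUB r0<-Add1  regs: r0:Add1,r1:3,r2:8,r3:2
  c2: issue MUL r3<-Mul1  regs: r0:Add1,r1:3,r2:8,r3:Mul1
  c3: CDB Add1=5; issue SUB r1<-Add1  regs: r0:5,r1:Add1,r2:8,r3:Mul1
  c4: issue MUL r3<-Mul2  regs: r0:5,r1:Add1,r2:8,r3:Mul2
  c5: issue SUB r1<-Add2  regs: r0:5,r1:Add2,r2:8,r3:Mul2
  c6: issue SUB r0<-Add3  regs: r0:Add3,r1:Add2,r2:8,r3:Mul2
  c7: stall  regs: r0:Add3,r1:Add2,r2:8,r3:Mul2
  c8: CDB Mul1=25; stall  regs: r0:Add3,r1:Add2,r2:8,r3:Mul2
  c9: stall  regs: r0:Add3,r1:Add2,r2:8,r3:Mul2
  c10: CDB Add1=22; issue SUB r0<-Add1  regs: r0:Add1,r1:Add2,r2:8,r3:Mul2
  c11: stall  regs: r0:Add1,r1:Add2,r2:8,r3:Mul2
  c12: stall  regs: r0:Add1,r1:Add2,r2:8,r3:Mul2
  c13: CDB Mul2=200; stall  regs: r0:Add1,r1:Add2,r2:8,r3:200
  c14: stall  regs: r0:Add1,r1:Add2,r2:8,r3:200
  c15: CDB Add2=195; issue SUB r3<-Add2  regs: r0:Add1,r1:195,r2:8,r3:Add2
  c16: -  regs: r0:Add1,r1:195,r2:8,r3:Add2
  c17: CDB Add1=187  regs: r0:187,r1:195,r2:8,r3:Add2

STATUS = TAG Add2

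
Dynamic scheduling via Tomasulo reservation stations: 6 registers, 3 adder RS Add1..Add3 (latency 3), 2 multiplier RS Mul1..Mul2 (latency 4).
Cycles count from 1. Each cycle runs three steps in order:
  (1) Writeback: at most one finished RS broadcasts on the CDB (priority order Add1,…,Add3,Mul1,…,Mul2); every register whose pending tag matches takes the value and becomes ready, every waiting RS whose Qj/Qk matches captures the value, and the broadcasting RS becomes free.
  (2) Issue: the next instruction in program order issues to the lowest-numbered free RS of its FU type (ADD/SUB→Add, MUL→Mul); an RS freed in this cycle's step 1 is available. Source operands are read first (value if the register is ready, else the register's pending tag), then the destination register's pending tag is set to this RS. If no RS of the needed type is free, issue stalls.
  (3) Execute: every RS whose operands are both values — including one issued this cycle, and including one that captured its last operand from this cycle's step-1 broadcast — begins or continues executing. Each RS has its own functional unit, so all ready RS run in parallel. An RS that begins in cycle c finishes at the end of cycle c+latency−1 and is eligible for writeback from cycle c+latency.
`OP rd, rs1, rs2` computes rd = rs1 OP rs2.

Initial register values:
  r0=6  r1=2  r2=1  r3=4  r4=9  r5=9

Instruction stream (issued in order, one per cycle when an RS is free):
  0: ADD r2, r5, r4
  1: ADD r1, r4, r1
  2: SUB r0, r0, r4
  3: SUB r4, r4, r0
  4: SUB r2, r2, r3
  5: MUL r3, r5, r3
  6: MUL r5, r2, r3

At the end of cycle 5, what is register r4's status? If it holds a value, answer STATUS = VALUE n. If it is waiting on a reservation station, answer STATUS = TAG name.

c1: issue ADD r2<-Add1 | r0:6,r1:2,r2:Add1,r3:4,r4:9,r5:9
c2: issue ADD r1<-Add2 | r0:6,r1:Add2,r2:Add1,r3:4,r4:9,r5:9
c3: issue SUB r0<-Add3 | r0:Add3,r1:Add2,r2:Add1,r3:4,r4:9,r5:9
c4: CDB Add1=18; issue SUB r4<-Add1 | r0:Add3,r1:Add2,r2:18,r3:4,r4:Add1,r5:9
c5: CDB Add2=11; issue SUB r2<-Add2 | r0:Add3,r1:11,r2:Add2,r3:4,r4:Add1,r5:9

STATUS = TAG Add1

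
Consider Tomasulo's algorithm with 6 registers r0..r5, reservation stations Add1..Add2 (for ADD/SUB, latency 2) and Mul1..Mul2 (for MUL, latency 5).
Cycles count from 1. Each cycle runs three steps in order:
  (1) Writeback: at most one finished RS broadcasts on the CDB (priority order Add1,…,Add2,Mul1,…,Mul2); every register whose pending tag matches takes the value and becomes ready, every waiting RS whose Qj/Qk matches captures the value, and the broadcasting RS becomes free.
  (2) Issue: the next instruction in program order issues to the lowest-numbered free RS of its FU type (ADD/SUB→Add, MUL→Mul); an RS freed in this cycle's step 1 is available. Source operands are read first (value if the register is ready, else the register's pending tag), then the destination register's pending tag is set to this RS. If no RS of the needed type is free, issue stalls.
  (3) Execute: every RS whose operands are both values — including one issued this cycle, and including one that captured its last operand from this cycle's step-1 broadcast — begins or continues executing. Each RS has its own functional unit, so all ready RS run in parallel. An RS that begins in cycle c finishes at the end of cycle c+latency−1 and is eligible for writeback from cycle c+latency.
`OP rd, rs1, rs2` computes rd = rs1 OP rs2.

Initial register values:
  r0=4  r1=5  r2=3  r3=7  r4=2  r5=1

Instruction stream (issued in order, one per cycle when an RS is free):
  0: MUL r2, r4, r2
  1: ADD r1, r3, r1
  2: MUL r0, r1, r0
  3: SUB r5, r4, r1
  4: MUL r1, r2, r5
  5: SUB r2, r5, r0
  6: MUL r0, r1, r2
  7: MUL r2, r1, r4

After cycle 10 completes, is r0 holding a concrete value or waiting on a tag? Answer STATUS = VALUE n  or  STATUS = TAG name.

  c1: issue MUL r2<-Mul1  regs: r0:4,r1:5,r2:Mul1,r3:7,r4:2,r5:1
  c2: issue ADD r1<-Add1  regs: r0:4,r1:Add1,r2:Mul1,r3:7,r4:2,r5:1
  c3: issue MUL r0<-Mul2  regs: r0:Mul2,r1:Add1,r2:Mul1,r3:7,r4:2,r5:1
  c4: CDB Add1=12; issue SUB r5<-Add1  regs: r0:Mul2,r1:12,r2:Mul1,r3:7,r4:2,r5:Add1
  c5: stall  regs: r0:Mul2,r1:12,r2:Mul1,r3:7,r4:2,r5:Add1
  c6: CDB Add1=-10; stall  regs: r0:Mul2,r1:12,r2:Mul1,r3:7,r4:2,r5:-10
  c7: CDB Mul1=6; issue MUL r1<-Mul1  regs: r0:Mul2,r1:Mul1,r2:6,r3:7,r4:2,r5:-10
  c8: issue SUB r2<-Add1  regs: r0:Mul2,r1:Mul1,r2:Add1,r3:7,r4:2,r5:-10
  c9: CDB Mul2=48; issue MUL r0<-Mul2  regs: r0:Mul2,r1:Mul1,r2:Add1,r3:7,r4:2,r5:-10
  c10: stall  regs: r0:Mul2,r1:Mul1,r2:Add1,r3:7,r4:2,r5:-10

STATUS = TAG Mul2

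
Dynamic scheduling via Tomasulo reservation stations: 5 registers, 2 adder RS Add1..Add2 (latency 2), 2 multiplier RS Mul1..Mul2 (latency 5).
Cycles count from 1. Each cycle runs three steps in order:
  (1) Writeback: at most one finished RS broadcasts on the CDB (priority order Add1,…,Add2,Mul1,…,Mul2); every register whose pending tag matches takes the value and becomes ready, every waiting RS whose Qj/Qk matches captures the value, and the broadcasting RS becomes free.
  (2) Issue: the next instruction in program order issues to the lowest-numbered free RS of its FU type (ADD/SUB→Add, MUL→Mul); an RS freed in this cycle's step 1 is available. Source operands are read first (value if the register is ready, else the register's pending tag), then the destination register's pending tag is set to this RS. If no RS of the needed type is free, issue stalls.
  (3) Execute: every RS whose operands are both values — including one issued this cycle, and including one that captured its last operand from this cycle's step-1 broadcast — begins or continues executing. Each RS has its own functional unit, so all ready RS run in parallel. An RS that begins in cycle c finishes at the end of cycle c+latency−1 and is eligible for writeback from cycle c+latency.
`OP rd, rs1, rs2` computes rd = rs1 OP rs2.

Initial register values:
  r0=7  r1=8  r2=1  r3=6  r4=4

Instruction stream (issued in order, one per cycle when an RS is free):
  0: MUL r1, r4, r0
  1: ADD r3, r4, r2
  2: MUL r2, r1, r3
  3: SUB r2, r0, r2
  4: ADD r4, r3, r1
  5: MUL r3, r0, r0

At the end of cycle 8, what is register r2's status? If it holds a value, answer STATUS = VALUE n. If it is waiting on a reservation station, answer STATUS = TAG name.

STATUS = TAG Add1

  c1: issue MUL r1<-Mul1  regs: r0:7,r1:Mul1,r2:1,r3:6,r4:4
  c2: issue ADD r3<-Add1  regs: r0:7,r1:Mul1,r2:1,r3:Add1,r4:4
  c3: issue MUL r2<-Mul2  regs: r0:7,r1:Mul1,r2:Mul2,r3:Add1,r4:4
  c4: CDB Add1=5; issue SUB r2<-Add1  regs: r0:7,r1:Mul1,r2:Add1,r3:5,r4:4
  c5: issue ADD r4<-Add2  regs: r0:7,r1:Mul1,r2:Add1,r3:5,r4:Add2
  c6: CDB Mul1=28; issue MUL r3<-Mul1  regs: r0:7,r1:28,r2:Add1,r3:Mul1,r4:Add2
  c7: -  regs: r0:7,r1:28,r2:Add1,r3:Mul1,r4:Add2
  c8: CDB Add2=33  regs: r0:7,r1:28,r2:Add1,r3:Mul1,r4:33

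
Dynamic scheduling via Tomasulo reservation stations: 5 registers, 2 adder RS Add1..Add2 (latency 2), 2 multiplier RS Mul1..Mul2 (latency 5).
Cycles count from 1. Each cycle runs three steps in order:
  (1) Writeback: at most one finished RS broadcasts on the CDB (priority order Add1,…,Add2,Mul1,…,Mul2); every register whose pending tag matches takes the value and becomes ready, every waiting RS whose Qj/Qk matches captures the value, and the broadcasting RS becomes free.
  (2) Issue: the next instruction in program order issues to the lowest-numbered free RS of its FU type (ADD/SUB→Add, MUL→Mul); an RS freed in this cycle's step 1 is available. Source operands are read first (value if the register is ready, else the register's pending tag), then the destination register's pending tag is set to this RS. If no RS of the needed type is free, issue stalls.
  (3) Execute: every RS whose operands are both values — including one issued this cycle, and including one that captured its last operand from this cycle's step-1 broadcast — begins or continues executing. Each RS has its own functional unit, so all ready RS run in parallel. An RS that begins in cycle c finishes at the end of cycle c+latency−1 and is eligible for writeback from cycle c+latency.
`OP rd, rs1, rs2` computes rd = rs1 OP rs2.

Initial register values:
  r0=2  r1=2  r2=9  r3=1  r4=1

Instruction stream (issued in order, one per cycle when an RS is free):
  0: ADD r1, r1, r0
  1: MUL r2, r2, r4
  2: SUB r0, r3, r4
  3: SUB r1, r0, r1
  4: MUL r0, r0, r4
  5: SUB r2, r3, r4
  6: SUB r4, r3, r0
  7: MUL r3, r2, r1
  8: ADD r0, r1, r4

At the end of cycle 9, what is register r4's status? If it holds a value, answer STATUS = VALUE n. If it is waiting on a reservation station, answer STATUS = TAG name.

STATUS = TAG Add2

cycle 1: issue ADD r1<-Add1 // r0:2,r1:Add1,r2:9,r3:1,r4:1
cycle 2: issue MUL r2<-Mul1 // r0:2,r1:Add1,r2:Mul1,r3:1,r4:1
cycle 3: CDB Add1=4; issue SUB r0<-Add1 // r0:Add1,r1:4,r2:Mul1,r3:1,r4:1
cycle 4: issue SUB r1<-Add2 // r0:Add1,r1:Add2,r2:Mul1,r3:1,r4:1
cycle 5: CDB Add1=0; issue MUL r0<-Mul2 // r0:Mul2,r1:Add2,r2:Mul1,r3:1,r4:1
cycle 6: issue SUB r2<-Add1 // r0:Mul2,r1:Add2,r2:Add1,r3:1,r4:1
cycle 7: CDB Add2=-4; issue SUB r4<-Add2 // r0:Mul2,r1:-4,r2:Add1,r3:1,r4:Add2
cycle 8: CDB Add1=0; stall // r0:Mul2,r1:-4,r2:0,r3:1,r4:Add2
cycle 9: CDB Mul1=9; issue MUL r3<-Mul1 // r0:Mul2,r1:-4,r2:0,r3:Mul1,r4:Add2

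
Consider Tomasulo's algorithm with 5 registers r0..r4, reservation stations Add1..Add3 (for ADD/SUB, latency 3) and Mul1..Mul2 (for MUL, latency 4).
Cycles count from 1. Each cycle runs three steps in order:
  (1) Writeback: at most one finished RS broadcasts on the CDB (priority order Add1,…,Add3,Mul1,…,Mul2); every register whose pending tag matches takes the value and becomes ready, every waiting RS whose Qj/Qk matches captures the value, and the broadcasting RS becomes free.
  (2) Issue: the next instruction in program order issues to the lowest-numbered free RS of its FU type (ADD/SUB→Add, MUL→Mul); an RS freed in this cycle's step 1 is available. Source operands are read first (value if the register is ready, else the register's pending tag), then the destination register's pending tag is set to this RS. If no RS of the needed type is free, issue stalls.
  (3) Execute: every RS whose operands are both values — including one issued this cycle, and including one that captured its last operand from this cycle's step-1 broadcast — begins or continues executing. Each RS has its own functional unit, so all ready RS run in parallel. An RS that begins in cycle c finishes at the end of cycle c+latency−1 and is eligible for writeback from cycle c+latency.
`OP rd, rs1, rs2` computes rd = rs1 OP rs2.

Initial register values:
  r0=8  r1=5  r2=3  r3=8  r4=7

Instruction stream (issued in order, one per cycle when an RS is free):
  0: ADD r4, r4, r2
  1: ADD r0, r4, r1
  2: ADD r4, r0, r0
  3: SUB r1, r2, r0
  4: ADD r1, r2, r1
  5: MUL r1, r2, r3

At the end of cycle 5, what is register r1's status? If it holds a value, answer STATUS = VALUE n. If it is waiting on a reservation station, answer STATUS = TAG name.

cycle 1: issue ADD r4<-Add1 // r0:8,r1:5,r2:3,r3:8,r4:Add1
cycle 2: issue ADD r0<-Add2 // r0:Add2,r1:5,r2:3,r3:8,r4:Add1
cycle 3: issue ADD r4<-Add3 // r0:Add2,r1:5,r2:3,r3:8,r4:Add3
cycle 4: CDB Add1=10; issue SUB r1<-Add1 // r0:Add2,r1:Add1,r2:3,r3:8,r4:Add3
cycle 5: stall // r0:Add2,r1:Add1,r2:3,r3:8,r4:Add3

STATUS = TAG Add1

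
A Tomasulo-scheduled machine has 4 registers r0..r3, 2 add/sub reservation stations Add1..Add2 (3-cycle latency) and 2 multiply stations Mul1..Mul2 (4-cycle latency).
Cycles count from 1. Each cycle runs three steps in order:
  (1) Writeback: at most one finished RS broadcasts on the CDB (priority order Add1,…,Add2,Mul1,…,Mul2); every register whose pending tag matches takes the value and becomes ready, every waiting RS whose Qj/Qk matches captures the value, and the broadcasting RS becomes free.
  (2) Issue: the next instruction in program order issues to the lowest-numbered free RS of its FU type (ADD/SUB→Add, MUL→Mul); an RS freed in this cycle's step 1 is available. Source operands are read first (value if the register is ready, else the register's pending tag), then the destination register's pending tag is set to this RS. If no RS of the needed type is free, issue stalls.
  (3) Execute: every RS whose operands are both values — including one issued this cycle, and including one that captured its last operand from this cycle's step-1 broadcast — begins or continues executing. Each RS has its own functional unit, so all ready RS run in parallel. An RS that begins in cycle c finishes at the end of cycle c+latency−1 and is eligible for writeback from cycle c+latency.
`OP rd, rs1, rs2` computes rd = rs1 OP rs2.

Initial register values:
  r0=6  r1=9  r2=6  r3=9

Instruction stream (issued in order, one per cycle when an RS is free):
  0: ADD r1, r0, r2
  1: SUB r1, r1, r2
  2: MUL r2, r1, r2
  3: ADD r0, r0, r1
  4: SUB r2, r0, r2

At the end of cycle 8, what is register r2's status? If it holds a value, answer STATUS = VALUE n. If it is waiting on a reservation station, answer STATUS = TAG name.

STATUS = TAG Add2

  c1: issue ADD r1<-Add1  regs: r0:6,r1:Add1,r2:6,r3:9
  c2: issue SUB r1<-Add2  regs: r0:6,r1:Add2,r2:6,r3:9
  c3: issue MUL r2<-Mul1  regs: r0:6,r1:Add2,r2:Mul1,r3:9
  c4: CDB Add1=12; issue ADD r0<-Add1  regs: r0:Add1,r1:Add2,r2:Mul1,r3:9
  c5: stall  regs: r0:Add1,r1:Add2,r2:Mul1,r3:9
  c6: stall  regs: r0:Add1,r1:Add2,r2:Mul1,r3:9
  c7: CDB Add2=6; issue SUB r2<-Add2  regs: r0:Add1,r1:6,r2:Add2,r3:9
  c8: -  regs: r0:Add1,r1:6,r2:Add2,r3:9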